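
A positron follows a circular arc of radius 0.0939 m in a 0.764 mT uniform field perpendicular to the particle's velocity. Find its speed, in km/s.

From qvB = mv²/r, v = qBr/m.
v = (1×1.60×10^-19)(7.64×10^-4)(0.0939) / (9.11×10^-31) = 1.26×10^7 m/s.

v ≈ 12600 km/s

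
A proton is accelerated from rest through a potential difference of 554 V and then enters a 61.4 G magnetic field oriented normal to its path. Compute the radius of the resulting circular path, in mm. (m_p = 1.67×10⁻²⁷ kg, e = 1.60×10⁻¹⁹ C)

The kinetic energy gained is K = qV = (1×1.60×10^-19)(554) = 8.86×10^-17 J.
v = √(2K/m) = 3.26×10^5 m/s.
r = mv/(qB) = (1.67×10^-27)(3.26×10^5) / [(1×1.60×10^-19)(6.14×10^-3)] = 0.554 m.

r ≈ 554 mm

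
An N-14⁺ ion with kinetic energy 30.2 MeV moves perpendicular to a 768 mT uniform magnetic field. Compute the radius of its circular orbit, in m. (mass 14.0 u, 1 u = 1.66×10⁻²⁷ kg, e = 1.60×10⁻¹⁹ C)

r ≈ 3.86 m

Convert the energy: K = 30.2 MeV = 4.83×10^-12 J.
v = √(2K/m) = √(2·4.83×10^-12/2.32×10^-26) = 2.04×10^7 m/s.
r = mv/(qB) = (2.32×10^-26)(2.04×10^7) / [(1×1.60×10^-19)(0.768)] = 3.86 m.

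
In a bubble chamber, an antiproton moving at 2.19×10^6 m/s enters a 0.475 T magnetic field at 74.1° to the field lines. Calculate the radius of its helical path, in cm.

Only the perpendicular component v⊥ = v sin74.1° = 2.11×10^6 m/s is bent by the field.
r = m v⊥ /(qB) = (1.67×10^-27)(2.11×10^6) / [(1×1.60×10^-19)(0.475)] = 0.0463 m.

r ≈ 4.63 cm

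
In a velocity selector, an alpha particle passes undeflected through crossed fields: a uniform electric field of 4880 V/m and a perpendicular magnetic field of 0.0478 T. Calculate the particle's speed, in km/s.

v ≈ 102 km/s

For zero net force, qE = qvB, so v = E/B.
v = (4880) / (0.0478) = 1.02×10^5 m/s.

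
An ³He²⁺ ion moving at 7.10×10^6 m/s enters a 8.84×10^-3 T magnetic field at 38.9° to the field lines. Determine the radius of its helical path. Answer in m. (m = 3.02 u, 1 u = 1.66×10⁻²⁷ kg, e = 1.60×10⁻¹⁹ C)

r ≈ 7.90 m

Only the perpendicular component v⊥ = v sin38.9° = 4.46×10^6 m/s is bent by the field.
r = m v⊥ /(qB) = (5.01×10^-27)(4.46×10^6) / [(2×1.60×10^-19)(8.84×10^-3)] = 7.90 m.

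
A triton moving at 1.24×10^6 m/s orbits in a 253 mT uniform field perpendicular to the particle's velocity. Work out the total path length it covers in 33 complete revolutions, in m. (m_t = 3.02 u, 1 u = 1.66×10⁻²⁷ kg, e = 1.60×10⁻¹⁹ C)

L ≈ 31.8 m

r = mv/(qB) = 0.154 m, so one revolution covers 2πr = 0.965 m.
In 33 revolutions: L = 33·2πr = 31.8 m.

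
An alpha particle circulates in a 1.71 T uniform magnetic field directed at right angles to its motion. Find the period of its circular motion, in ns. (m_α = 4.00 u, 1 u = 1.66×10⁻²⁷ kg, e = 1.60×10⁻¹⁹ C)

T ≈ 76.2 ns

The cyclotron period is independent of speed: T = 2πm/(qB).
T = 2π(6.64×10^-27) / [(2×1.60×10^-19)(1.71)] = 7.62×10^-8 s.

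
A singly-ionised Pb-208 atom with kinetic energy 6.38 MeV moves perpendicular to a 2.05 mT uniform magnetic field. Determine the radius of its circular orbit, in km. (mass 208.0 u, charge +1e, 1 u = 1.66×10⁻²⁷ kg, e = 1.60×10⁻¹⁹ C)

Convert the energy: K = 6.38 MeV = 1.02×10^-12 J.
v = √(2K/m) = √(2·1.02×10^-12/3.45×10^-25) = 2.43×10^6 m/s.
r = mv/(qB) = (3.45×10^-25)(2.43×10^6) / [(1×1.60×10^-19)(2.05×10^-3)] = 2560 m.

r ≈ 2.56 km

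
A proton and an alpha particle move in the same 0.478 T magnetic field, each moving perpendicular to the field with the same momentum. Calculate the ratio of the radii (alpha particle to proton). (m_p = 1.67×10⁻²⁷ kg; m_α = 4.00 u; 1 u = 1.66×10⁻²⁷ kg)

r = p/(qB) ⇒ at equal p, r ∝ 1/q.
r_{alpha particle}/r_{proton} = 0.500.

ratio ≈ 0.500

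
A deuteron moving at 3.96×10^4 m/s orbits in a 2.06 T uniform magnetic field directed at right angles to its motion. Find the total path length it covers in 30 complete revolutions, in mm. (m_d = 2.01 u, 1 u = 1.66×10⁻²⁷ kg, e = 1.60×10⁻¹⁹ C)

L ≈ 75.6 mm

r = mv/(qB) = 4.01×10^-4 m, so one revolution covers 2πr = 2.52×10^-3 m.
In 30 revolutions: L = 30·2πr = 0.0756 m.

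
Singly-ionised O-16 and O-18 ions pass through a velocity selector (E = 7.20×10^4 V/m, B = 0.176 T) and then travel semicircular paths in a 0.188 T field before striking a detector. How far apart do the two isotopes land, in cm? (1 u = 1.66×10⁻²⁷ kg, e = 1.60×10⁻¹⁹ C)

Both emerge at v = E/B₁ = 4.09×10^5 m/s.
r = mv/(qB₂), so r₁ = 0.3612 m and r₂ = 0.4064 m, giving Δr = 0.0452 m.
After a semicircle each ion lands a diameter 2r from the entry slit, so the separation is 2Δr = 0.0903 m.

Δd ≈ 9.03 cm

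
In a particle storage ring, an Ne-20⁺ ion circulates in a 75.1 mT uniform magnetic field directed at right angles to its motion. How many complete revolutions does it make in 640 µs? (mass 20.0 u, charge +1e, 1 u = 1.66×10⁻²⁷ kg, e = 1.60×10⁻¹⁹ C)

N = 36

T = 2πm/(qB) = 2π(3.32×10^-26) / [(1×1.60×10^-19)(0.0751)] = 1.7360×10^-5 s.
N = t/T = 6.40×10^-4 / 1.7360×10^-5 ≈ 36.87, so 36 complete revolutions.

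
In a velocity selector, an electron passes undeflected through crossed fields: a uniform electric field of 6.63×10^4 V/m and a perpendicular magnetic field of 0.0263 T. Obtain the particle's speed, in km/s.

For zero net force, qE = qvB, so v = E/B.
v = (6.63×10^4) / (0.0263) = 2.52×10^6 m/s.

v ≈ 2520 km/s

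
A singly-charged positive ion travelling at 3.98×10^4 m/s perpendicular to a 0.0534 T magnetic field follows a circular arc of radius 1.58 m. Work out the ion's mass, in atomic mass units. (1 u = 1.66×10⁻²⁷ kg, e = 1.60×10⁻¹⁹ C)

qvB = mv²/r ⇒ m = qBr/v.
m = (1×1.60×10^-19)(0.0534)(1.58) / (3.98×10^4) = 3.39×10^-25 kg = 204 u.

m ≈ 204 u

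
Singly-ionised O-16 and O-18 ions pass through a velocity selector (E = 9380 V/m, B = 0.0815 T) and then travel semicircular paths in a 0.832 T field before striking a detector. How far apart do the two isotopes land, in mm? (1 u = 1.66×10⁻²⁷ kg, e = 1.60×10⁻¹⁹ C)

Both emerge at v = E/B₁ = 1.15×10^5 m/s.
r = mv/(qB₂), so r₁ = 0.02296 m and r₂ = 0.02583 m, giving Δr = 2.87×10^-3 m.
After a semicircle each ion lands a diameter 2r from the entry slit, so the separation is 2Δr = 5.74×10^-3 m.

Δd ≈ 5.74 mm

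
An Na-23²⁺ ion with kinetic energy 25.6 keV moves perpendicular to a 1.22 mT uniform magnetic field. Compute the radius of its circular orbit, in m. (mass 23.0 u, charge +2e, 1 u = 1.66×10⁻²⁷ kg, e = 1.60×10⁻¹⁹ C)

r ≈ 45.3 m

Convert the energy: K = 25.6 keV = 4.10×10^-15 J.
v = √(2K/m) = √(2·4.10×10^-15/3.82×10^-26) = 4.63×10^5 m/s.
r = mv/(qB) = (3.82×10^-26)(4.63×10^5) / [(2×1.60×10^-19)(1.22×10^-3)] = 45.3 m.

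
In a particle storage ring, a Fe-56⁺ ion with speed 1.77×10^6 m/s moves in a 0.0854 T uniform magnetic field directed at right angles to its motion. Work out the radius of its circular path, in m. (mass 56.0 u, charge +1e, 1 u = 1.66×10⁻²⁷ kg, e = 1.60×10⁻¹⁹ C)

r ≈ 12.0 m

The magnetic force provides the centripetal force: qvB = mv²/r, so r = mv/(qB).
r = (9.30×10^-26 kg)(1.77×10^6 m/s) / [(1×1.60×10^-19 C)(0.0854 T)] = 12.0 m.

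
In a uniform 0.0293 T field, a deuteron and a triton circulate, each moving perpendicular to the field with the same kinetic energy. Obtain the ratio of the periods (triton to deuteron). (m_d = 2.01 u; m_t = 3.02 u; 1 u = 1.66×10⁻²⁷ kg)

T = 2πm/(qB) is independent of speed, so T₂/T₁ = (m₂/q₂)/(m₁/q₁).
T_{triton}/T_{deuteron} = (5.01×10^-27/1e) / (3.34×10^-27/1e) = 1.50.

ratio ≈ 1.50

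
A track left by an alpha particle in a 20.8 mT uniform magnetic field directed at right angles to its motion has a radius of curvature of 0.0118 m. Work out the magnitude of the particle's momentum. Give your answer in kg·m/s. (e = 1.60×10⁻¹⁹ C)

p ≈ 7.85×10^-23 kg·m/s

Since qvB = mv²/r, the momentum p = mv = qBr.
p = (2×1.60×10^-19)(0.0208)(0.0118) = 7.85×10^-23 kg·m/s.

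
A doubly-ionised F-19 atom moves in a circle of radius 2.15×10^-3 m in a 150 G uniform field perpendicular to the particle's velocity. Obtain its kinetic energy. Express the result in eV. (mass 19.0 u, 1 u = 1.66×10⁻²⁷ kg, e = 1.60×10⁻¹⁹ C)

v = qBr/m = (2×1.60×10^-19)(0.0150)(2.15×10^-3) / (3.15×10^-26) = 327 m/s.
K = ½mv² = 0.5·(3.15×10^-26)·(327)² = 1.69×10^-21 J = 0.0106 eV.

K ≈ 0.0106 eV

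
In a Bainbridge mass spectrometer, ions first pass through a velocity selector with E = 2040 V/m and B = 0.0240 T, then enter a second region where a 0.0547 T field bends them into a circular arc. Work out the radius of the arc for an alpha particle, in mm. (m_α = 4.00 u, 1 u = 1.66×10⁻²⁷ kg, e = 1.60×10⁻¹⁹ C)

The selector passes v = E/B = 2040/0.0240 = 8.50×10^4 m/s.
In the deflection region, r = mv/(qB₂) = (6.64×10^-27)(8.50×10^4) / [(2×1.60×10^-19)(0.0547)] = 0.0322 m.

r ≈ 32.2 mm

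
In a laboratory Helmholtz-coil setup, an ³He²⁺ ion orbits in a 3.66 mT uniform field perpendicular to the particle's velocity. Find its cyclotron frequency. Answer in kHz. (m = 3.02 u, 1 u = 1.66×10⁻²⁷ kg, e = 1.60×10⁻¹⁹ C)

f ≈ 37.2 kHz

f = qB/(2πm) = (2×1.60×10^-19)(3.66×10^-3) / [2π(5.01×10^-27)] = 3.72×10^4 Hz.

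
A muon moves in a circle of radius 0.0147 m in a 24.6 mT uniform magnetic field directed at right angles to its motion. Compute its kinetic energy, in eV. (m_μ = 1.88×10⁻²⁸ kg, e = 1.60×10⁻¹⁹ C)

K ≈ 55.6 eV

v = qBr/m = (1×1.60×10^-19)(0.0246)(0.0147) / (1.88×10^-28) = 3.08×10^5 m/s.
K = ½mv² = 0.5·(1.88×10^-28)·(3.08×10^5)² = 8.90×10^-18 J = 55.6 eV.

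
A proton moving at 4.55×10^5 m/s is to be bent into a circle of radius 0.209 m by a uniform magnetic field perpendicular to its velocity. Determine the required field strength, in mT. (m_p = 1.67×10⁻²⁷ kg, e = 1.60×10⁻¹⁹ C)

B ≈ 22.7 mT

qvB = mv²/r gives B = mv/(qr).
B = (1.67×10^-27)(4.55×10^5) / [(1×1.60×10^-19)(0.209)] = 0.0227 T.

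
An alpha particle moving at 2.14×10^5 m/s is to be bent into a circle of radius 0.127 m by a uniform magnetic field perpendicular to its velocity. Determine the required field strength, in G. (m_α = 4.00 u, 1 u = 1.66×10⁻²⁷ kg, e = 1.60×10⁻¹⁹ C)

qvB = mv²/r gives B = mv/(qr).
B = (6.64×10^-27)(2.14×10^5) / [(2×1.60×10^-19)(0.127)] = 0.0350 T.

B ≈ 350 G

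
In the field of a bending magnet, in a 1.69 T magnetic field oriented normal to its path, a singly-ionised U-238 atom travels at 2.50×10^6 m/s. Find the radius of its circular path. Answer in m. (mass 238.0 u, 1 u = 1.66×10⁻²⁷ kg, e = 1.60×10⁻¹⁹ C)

r ≈ 3.65 m

The magnetic force provides the centripetal force: qvB = mv²/r, so r = mv/(qB).
r = (3.95×10^-25 kg)(2.50×10^6 m/s) / [(1×1.60×10^-19 C)(1.69 T)] = 3.65 m.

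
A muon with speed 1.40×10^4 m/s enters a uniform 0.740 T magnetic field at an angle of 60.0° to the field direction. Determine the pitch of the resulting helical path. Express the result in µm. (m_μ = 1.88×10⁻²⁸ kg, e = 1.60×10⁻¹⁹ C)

The velocity component along B is v∥ = v cos60.0° = 7000 m/s.
The cyclotron period T = 2πm/(qB) = 9.98×10^-9 s is set by m, q, B alone.
Pitch = v∥·T = (7000)(9.98×10^-9) = 6.98×10^-5 m.

pitch ≈ 69.8 µm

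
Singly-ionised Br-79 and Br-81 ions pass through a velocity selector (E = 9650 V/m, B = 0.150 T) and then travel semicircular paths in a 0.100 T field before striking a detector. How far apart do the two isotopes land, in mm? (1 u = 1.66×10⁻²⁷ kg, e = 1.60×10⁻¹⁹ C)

Both emerge at v = E/B₁ = 6.43×10^4 m/s.
r = mv/(qB₂), so r₁ = 0.5273 m and r₂ = 0.5406 m, giving Δr = 0.0133 m.
After a semicircle each ion lands a diameter 2r from the entry slit, so the separation is 2Δr = 0.0267 m.

Δd ≈ 26.7 mm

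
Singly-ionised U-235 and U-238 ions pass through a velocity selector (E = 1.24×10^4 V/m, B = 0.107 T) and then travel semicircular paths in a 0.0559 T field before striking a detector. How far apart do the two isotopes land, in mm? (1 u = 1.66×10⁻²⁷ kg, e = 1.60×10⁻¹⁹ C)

Δd ≈ 129 mm

Both emerge at v = E/B₁ = 1.16×10^5 m/s.
r = mv/(qB₂), so r₁ = 5.0545 m and r₂ = 5.1191 m, giving Δr = 0.0645 m.
After a semicircle each ion lands a diameter 2r from the entry slit, so the separation is 2Δr = 0.129 m.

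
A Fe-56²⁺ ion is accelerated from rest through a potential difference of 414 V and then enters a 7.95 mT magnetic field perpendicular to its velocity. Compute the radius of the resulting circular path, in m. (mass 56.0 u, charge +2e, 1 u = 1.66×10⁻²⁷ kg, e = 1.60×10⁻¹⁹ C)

The kinetic energy gained is K = qV = (2×1.60×10^-19)(414) = 1.32×10^-16 J.
v = √(2K/m) = 5.34×10^4 m/s.
r = mv/(qB) = (9.30×10^-26)(5.34×10^4) / [(2×1.60×10^-19)(7.95×10^-3)] = 1.95 m.

r ≈ 1.95 m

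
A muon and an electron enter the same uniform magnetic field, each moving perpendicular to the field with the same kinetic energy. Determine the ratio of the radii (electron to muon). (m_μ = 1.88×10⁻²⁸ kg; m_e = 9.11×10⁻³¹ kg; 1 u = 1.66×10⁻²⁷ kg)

r = √(2mK)/(qB) ⇒ at equal K, r ∝ √m/q.
r_{electron}/r_{muon} = 0.0696.

ratio ≈ 0.0696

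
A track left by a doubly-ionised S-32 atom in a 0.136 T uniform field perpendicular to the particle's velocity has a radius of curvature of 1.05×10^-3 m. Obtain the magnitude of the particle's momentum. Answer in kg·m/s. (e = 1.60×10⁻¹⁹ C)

Since qvB = mv²/r, the momentum p = mv = qBr.
p = (2×1.60×10^-19)(0.136)(1.05×10^-3) = 4.57×10^-23 kg·m/s.

p ≈ 4.57×10^-23 kg·m/s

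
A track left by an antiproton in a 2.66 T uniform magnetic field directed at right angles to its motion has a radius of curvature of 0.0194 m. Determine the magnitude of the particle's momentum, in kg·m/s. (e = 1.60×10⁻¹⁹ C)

Since qvB = mv²/r, the momentum p = mv = qBr.
p = (1×1.60×10^-19)(2.66)(0.0194) = 8.26×10^-21 kg·m/s.

p ≈ 8.26×10^-21 kg·m/s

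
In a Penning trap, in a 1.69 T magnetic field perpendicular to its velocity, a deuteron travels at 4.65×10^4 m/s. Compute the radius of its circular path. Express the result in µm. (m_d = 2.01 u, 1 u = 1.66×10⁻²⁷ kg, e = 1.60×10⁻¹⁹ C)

The magnetic force provides the centripetal force: qvB = mv²/r, so r = mv/(qB).
r = (3.34×10^-27 kg)(4.65×10^4 m/s) / [(1×1.60×10^-19 C)(1.69 T)] = 5.74×10^-4 m.

r ≈ 574 µm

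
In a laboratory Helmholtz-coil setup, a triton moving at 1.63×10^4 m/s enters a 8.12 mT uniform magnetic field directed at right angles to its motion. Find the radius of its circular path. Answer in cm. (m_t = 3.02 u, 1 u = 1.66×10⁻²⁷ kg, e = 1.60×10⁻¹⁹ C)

The magnetic force provides the centripetal force: qvB = mv²/r, so r = mv/(qB).
r = (5.01×10^-27 kg)(1.63×10^4 m/s) / [(1×1.60×10^-19 C)(8.12×10^-3 T)] = 0.0629 m.

r ≈ 6.29 cm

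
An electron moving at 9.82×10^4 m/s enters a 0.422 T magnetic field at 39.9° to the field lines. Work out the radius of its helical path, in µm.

Only the perpendicular component v⊥ = v sin39.9° = 6.30×10^4 m/s is bent by the field.
r = m v⊥ /(qB) = (9.11×10^-31)(6.30×10^4) / [(1×1.60×10^-19)(0.422)] = 8.50×10^-7 m.

r ≈ 0.850 µm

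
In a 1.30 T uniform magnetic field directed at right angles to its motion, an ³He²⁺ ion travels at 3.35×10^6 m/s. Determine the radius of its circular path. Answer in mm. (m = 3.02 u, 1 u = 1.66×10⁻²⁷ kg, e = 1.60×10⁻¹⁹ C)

The magnetic force provides the centripetal force: qvB = mv²/r, so r = mv/(qB).
r = (5.01×10^-27 kg)(3.35×10^6 m/s) / [(2×1.60×10^-19 C)(1.30 T)] = 0.0404 m.

r ≈ 40.4 mm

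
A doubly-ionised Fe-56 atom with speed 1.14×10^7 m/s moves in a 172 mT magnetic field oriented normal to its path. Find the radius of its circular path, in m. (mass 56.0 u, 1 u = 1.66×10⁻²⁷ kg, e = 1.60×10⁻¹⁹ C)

r ≈ 19.3 m

The magnetic force provides the centripetal force: qvB = mv²/r, so r = mv/(qB).
r = (9.30×10^-26 kg)(1.14×10^7 m/s) / [(2×1.60×10^-19 C)(0.172 T)] = 19.3 m.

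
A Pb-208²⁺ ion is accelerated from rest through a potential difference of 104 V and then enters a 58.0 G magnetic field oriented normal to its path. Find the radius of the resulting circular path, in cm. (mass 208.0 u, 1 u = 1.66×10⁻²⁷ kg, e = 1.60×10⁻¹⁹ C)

r ≈ 258 cm

The kinetic energy gained is K = qV = (2×1.60×10^-19)(104) = 3.33×10^-17 J.
v = √(2K/m) = 1.39×10^4 m/s.
r = mv/(qB) = (3.45×10^-25)(1.39×10^4) / [(2×1.60×10^-19)(5.80×10^-3)] = 2.58 m.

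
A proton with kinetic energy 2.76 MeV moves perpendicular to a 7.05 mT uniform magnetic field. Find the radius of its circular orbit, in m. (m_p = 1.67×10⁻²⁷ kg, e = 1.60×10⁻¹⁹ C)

r ≈ 34.0 m

Convert the energy: K = 2.76 MeV = 4.42×10^-13 J.
v = √(2K/m) = √(2·4.42×10^-13/1.67×10^-27) = 2.30×10^7 m/s.
r = mv/(qB) = (1.67×10^-27)(2.30×10^7) / [(1×1.60×10^-19)(7.05×10^-3)] = 34.0 m.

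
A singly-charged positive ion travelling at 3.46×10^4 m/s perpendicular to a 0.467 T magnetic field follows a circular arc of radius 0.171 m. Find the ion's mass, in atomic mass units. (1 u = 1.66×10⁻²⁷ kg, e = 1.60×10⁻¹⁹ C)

qvB = mv²/r ⇒ m = qBr/v.
m = (1×1.60×10^-19)(0.467)(0.171) / (3.46×10^4) = 3.69×10^-25 kg = 222 u.

m ≈ 222 u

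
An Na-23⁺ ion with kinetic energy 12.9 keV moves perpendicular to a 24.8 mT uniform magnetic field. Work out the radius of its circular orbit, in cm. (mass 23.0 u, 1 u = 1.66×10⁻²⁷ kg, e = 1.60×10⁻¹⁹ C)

r ≈ 316 cm

Convert the energy: K = 12.9 keV = 2.06×10^-15 J.
v = √(2K/m) = √(2·2.06×10^-15/3.82×10^-26) = 3.29×10^5 m/s.
r = mv/(qB) = (3.82×10^-26)(3.29×10^5) / [(1×1.60×10^-19)(0.0248)] = 3.16 m.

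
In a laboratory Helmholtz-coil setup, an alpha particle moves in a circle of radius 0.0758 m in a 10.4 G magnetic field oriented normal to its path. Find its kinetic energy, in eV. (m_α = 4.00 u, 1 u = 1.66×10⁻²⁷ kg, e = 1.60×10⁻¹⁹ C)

v = qBr/m = (2×1.60×10^-19)(1.04×10^-3)(0.0758) / (6.64×10^-27) = 3800 m/s.
K = ½mv² = 0.5·(6.64×10^-27)·(3800)² = 4.79×10^-20 J = 0.299 eV.

K ≈ 0.299 eV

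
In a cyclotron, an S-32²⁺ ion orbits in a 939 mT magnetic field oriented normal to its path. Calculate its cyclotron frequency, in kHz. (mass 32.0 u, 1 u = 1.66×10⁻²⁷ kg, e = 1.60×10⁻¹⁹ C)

f = qB/(2πm) = (2×1.60×10^-19)(0.939) / [2π(5.31×10^-26)] = 9.00×10^5 Hz.

f ≈ 900 kHz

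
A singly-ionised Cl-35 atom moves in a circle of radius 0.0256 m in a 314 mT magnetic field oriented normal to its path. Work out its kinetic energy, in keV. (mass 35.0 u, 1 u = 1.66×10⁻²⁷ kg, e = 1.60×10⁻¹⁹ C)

K ≈ 0.0890 keV

v = qBr/m = (1×1.60×10^-19)(0.314)(0.0256) / (5.81×10^-26) = 2.21×10^4 m/s.
K = ½mv² = 0.5·(5.81×10^-26)·(2.21×10^4)² = 1.42×10^-17 J = 0.0890 keV.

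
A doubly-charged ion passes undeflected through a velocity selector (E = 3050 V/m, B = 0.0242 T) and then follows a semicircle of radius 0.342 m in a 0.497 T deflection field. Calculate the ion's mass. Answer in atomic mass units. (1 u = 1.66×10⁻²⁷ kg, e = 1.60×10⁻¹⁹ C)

m ≈ 260 u

v = E/B₁ = 1.26×10^5 m/s.
From r = mv/(qB₂), m = qB₂r/v = (2×1.60×10^-19)(0.497)(0.342) / (1.26×10^5) = 4.32×10^-25 kg.
In atomic mass units: m = 4.32×10^-25 / 1.66×10^-27 = 260 u.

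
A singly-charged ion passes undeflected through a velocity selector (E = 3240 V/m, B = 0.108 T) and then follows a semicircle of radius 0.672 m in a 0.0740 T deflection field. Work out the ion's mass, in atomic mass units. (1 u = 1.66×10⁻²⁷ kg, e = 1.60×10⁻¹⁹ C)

v = E/B₁ = 3.00×10^4 m/s.
From r = mv/(qB₂), m = qB₂r/v = (1×1.60×10^-19)(0.0740)(0.672) / (3.00×10^4) = 2.65×10^-25 kg.
In atomic mass units: m = 2.65×10^-25 / 1.66×10^-27 = 160 u.

m ≈ 160 u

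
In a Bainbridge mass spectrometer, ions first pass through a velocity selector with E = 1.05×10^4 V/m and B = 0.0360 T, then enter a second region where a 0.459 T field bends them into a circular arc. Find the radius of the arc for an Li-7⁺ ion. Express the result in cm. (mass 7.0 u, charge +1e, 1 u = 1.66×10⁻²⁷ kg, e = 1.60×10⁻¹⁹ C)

The selector passes v = E/B = 1.05×10^4/0.0360 = 2.92×10^5 m/s.
In the deflection region, r = mv/(qB₂) = (1.16×10^-26)(2.92×10^5) / [(1×1.60×10^-19)(0.459)] = 0.0461 m.

r ≈ 4.61 cm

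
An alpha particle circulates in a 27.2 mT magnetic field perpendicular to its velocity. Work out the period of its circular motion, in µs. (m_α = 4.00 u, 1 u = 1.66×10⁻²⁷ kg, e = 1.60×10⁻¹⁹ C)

T ≈ 4.79 µs

The cyclotron period is independent of speed: T = 2πm/(qB).
T = 2π(6.64×10^-27) / [(2×1.60×10^-19)(0.0272)] = 4.79×10^-6 s.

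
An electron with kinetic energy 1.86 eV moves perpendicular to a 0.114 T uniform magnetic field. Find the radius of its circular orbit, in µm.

r ≈ 40.4 µm

Convert the energy: K = 1.86 eV = 2.98×10^-19 J.
v = √(2K/m) = √(2·2.98×10^-19/9.11×10^-31) = 8.08×10^5 m/s.
r = mv/(qB) = (9.11×10^-31)(8.08×10^5) / [(1×1.60×10^-19)(0.114)] = 4.04×10^-5 m.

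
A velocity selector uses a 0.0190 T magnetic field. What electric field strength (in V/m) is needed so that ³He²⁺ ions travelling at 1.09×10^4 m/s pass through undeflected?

qE = qvB ⇒ E = vB = (1.09×10^4)(0.0190) = 207 V/m.

E ≈ 207 V/m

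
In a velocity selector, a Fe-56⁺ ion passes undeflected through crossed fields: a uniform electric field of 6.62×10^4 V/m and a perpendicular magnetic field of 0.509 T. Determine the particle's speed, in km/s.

For zero net force, qE = qvB, so v = E/B.
v = (6.62×10^4) / (0.509) = 1.30×10^5 m/s.

v ≈ 130 km/s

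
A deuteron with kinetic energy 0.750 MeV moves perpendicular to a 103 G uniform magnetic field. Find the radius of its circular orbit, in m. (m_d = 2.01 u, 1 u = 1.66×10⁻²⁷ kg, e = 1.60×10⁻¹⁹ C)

r ≈ 17.2 m

Convert the energy: K = 0.750 MeV = 1.20×10^-13 J.
v = √(2K/m) = √(2·1.20×10^-13/3.34×10^-27) = 8.48×10^6 m/s.
r = mv/(qB) = (3.34×10^-27)(8.48×10^6) / [(1×1.60×10^-19)(0.0103)] = 17.2 m.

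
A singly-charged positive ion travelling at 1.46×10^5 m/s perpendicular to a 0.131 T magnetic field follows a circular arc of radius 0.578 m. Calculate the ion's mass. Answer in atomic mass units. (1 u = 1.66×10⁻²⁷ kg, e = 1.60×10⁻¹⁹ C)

m ≈ 50.0 u

qvB = mv²/r ⇒ m = qBr/v.
m = (1×1.60×10^-19)(0.131)(0.578) / (1.46×10^5) = 8.30×10^-26 kg = 50.0 u.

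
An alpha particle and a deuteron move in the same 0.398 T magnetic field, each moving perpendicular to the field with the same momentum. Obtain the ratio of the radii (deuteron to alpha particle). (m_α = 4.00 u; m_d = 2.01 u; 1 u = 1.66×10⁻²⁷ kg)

ratio ≈ 2.00

r = p/(qB) ⇒ at equal p, r ∝ 1/q.
r_{deuteron}/r_{alpha particle} = 2.00.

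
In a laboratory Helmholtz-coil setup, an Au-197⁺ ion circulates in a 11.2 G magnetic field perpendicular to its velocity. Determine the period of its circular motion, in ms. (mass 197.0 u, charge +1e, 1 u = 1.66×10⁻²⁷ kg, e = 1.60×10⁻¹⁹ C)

T ≈ 11.5 ms

The cyclotron period is independent of speed: T = 2πm/(qB).
T = 2π(3.27×10^-25) / [(1×1.60×10^-19)(1.12×10^-3)] = 0.0115 s.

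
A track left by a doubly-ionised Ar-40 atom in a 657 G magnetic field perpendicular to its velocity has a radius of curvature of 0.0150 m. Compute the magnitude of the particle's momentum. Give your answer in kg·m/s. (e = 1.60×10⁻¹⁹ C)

Since qvB = mv²/r, the momentum p = mv = qBr.
p = (2×1.60×10^-19)(0.0657)(0.0150) = 3.15×10^-22 kg·m/s.

p ≈ 3.15×10^-22 kg·m/s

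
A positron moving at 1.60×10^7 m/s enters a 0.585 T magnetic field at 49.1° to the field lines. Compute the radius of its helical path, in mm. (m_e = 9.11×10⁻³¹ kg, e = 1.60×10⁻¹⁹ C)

r ≈ 0.118 mm

Only the perpendicular component v⊥ = v sin49.1° = 1.21×10^7 m/s is bent by the field.
r = m v⊥ /(qB) = (9.11×10^-31)(1.21×10^7) / [(1×1.60×10^-19)(0.585)] = 1.18×10^-4 m.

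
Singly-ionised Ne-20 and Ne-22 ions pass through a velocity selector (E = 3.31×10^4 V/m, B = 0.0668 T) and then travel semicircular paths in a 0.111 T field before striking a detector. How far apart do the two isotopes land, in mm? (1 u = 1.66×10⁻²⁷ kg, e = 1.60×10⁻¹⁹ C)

Δd ≈ 185 mm

Both emerge at v = E/B₁ = 4.96×10^5 m/s.
r = mv/(qB₂), so r₁ = 0.92629 m and r₂ = 1.0189 m, giving Δr = 0.0926 m.
After a semicircle each ion lands a diameter 2r from the entry slit, so the separation is 2Δr = 0.185 m.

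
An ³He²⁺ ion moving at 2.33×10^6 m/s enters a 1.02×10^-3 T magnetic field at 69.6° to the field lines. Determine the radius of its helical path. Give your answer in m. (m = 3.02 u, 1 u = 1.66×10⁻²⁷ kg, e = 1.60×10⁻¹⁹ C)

r ≈ 33.5 m

Only the perpendicular component v⊥ = v sin69.6° = 2.18×10^6 m/s is bent by the field.
r = m v⊥ /(qB) = (5.01×10^-27)(2.18×10^6) / [(2×1.60×10^-19)(1.02×10^-3)] = 33.5 m.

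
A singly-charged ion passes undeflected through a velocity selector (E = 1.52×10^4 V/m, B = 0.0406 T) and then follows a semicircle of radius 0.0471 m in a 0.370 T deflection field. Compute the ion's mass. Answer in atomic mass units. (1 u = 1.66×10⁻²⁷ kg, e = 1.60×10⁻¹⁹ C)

m ≈ 4.49 u

v = E/B₁ = 3.74×10^5 m/s.
From r = mv/(qB₂), m = qB₂r/v = (1×1.60×10^-19)(0.370)(0.0471) / (3.74×10^5) = 7.45×10^-27 kg.
In atomic mass units: m = 7.45×10^-27 / 1.66×10^-27 = 4.49 u.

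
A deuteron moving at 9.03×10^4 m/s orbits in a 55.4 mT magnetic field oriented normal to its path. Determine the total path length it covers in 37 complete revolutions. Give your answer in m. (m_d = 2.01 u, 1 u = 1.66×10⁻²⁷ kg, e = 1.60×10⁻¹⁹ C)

L ≈ 7.90 m

r = mv/(qB) = 0.0340 m, so one revolution covers 2πr = 0.214 m.
In 37 revolutions: L = 37·2πr = 7.90 m.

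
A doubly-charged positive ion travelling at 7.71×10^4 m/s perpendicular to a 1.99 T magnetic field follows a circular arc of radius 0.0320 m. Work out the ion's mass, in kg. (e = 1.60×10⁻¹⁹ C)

qvB = mv²/r ⇒ m = qBr/v.
m = (2×1.60×10^-19)(1.99)(0.0320) / (7.71×10^4) = 2.64×10^-25 kg.

m ≈ 2.64×10^-25 kg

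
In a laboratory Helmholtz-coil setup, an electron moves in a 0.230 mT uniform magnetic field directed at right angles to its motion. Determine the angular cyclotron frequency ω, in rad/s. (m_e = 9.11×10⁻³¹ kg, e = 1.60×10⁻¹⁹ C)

ω ≈ 4.04×10^7 rad/s

ω = qB/m = (1×1.60×10^-19)(2.30×10^-4) / (9.11×10^-31) = 4.04×10^7 rad/s.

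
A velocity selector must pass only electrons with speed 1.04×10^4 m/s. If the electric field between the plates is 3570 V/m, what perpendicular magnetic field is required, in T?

B ≈ 0.343 T

qE = qvB ⇒ B = E/v = (3570) / (1.04×10^4) = 0.343 T.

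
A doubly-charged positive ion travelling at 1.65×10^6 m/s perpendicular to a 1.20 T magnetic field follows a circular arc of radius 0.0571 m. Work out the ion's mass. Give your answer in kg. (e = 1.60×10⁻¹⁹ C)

qvB = mv²/r ⇒ m = qBr/v.
m = (2×1.60×10^-19)(1.20)(0.0571) / (1.65×10^6) = 1.33×10^-26 kg.

m ≈ 1.33×10^-26 kg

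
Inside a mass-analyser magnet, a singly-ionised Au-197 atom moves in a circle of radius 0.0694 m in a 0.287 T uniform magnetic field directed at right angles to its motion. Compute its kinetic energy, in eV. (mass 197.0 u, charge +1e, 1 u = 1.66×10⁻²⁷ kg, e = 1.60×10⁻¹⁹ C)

K ≈ 97.1 eV

v = qBr/m = (1×1.60×10^-19)(0.287)(0.0694) / (3.27×10^-25) = 9750 m/s.
K = ½mv² = 0.5·(3.27×10^-25)·(9750)² = 1.55×10^-17 J = 97.1 eV.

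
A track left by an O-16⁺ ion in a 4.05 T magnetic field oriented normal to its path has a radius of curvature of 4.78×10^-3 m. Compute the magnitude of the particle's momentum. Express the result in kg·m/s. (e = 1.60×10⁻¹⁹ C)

p ≈ 3.10×10^-21 kg·m/s

Since qvB = mv²/r, the momentum p = mv = qBr.
p = (1×1.60×10^-19)(4.05)(4.78×10^-3) = 3.10×10^-21 kg·m/s.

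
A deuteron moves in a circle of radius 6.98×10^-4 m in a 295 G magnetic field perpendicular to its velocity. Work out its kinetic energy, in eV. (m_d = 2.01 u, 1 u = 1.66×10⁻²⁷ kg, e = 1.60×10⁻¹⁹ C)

v = qBr/m = (1×1.60×10^-19)(0.0295)(6.98×10^-4) / (3.34×10^-27) = 987 m/s.
K = ½mv² = 0.5·(3.34×10^-27)·(987)² = 1.63×10^-21 J = 0.0102 eV.

K ≈ 0.0102 eV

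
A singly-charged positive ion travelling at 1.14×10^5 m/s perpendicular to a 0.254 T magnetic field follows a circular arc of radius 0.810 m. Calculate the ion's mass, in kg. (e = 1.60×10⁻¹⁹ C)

qvB = mv²/r ⇒ m = qBr/v.
m = (1×1.60×10^-19)(0.254)(0.810) / (1.14×10^5) = 2.89×10^-25 kg.

m ≈ 2.89×10^-25 kg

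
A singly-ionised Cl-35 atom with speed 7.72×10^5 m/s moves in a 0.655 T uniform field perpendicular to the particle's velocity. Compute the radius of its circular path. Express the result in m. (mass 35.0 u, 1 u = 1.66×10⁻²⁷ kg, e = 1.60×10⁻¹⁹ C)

r ≈ 0.428 m

The magnetic force provides the centripetal force: qvB = mv²/r, so r = mv/(qB).
r = (5.81×10^-26 kg)(7.72×10^5 m/s) / [(1×1.60×10^-19 C)(0.655 T)] = 0.428 m.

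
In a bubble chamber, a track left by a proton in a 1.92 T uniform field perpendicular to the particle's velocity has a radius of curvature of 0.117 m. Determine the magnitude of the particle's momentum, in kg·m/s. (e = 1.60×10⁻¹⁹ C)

p ≈ 3.59×10^-20 kg·m/s

Since qvB = mv²/r, the momentum p = mv = qBr.
p = (1×1.60×10^-19)(1.92)(0.117) = 3.59×10^-20 kg·m/s.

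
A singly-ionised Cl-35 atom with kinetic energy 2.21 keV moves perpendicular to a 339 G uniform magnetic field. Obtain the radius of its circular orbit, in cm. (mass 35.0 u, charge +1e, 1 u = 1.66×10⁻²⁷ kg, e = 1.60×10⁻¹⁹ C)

Convert the energy: K = 2.21 keV = 3.54×10^-16 J.
v = √(2K/m) = √(2·3.54×10^-16/5.81×10^-26) = 1.10×10^5 m/s.
r = mv/(qB) = (5.81×10^-26)(1.10×10^5) / [(1×1.60×10^-19)(0.0339)] = 1.18 m.

r ≈ 118 cm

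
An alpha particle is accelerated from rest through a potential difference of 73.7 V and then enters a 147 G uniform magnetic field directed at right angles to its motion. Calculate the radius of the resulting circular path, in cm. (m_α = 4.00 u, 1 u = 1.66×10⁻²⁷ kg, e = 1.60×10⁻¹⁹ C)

r ≈ 11.9 cm

The kinetic energy gained is K = qV = (2×1.60×10^-19)(73.7) = 2.36×10^-17 J.
v = √(2K/m) = 8.43×10^4 m/s.
r = mv/(qB) = (6.64×10^-27)(8.43×10^4) / [(2×1.60×10^-19)(0.0147)] = 0.119 m.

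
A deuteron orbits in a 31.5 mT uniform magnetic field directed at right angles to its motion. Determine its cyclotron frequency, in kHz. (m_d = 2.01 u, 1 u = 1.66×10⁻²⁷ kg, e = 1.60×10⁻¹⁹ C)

f ≈ 240 kHz

f = qB/(2πm) = (1×1.60×10^-19)(0.0315) / [2π(3.34×10^-27)] = 2.40×10^5 Hz.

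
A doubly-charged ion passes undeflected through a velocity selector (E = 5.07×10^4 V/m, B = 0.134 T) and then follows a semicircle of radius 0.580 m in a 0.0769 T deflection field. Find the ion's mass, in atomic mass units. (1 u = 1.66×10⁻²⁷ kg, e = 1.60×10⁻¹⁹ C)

v = E/B₁ = 3.78×10^5 m/s.
From r = mv/(qB₂), m = qB₂r/v = (2×1.60×10^-19)(0.0769)(0.580) / (3.78×10^5) = 3.77×10^-26 kg.
In atomic mass units: m = 3.77×10^-26 / 1.66×10^-27 = 22.7 u.

m ≈ 22.7 u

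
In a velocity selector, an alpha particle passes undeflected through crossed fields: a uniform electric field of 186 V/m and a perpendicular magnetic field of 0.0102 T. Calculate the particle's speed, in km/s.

For zero net force, qE = qvB, so v = E/B.
v = (186) / (0.0102) = 1.82×10^4 m/s.

v ≈ 18.2 km/s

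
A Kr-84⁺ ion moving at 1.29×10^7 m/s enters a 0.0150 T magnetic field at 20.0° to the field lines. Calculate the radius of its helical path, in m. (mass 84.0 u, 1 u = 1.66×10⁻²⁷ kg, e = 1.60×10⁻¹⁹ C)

Only the perpendicular component v⊥ = v sin20.0° = 4.41×10^6 m/s is bent by the field.
r = m v⊥ /(qB) = (1.39×10^-25)(4.41×10^6) / [(1×1.60×10^-19)(0.0150)] = 256 m.

r ≈ 256 m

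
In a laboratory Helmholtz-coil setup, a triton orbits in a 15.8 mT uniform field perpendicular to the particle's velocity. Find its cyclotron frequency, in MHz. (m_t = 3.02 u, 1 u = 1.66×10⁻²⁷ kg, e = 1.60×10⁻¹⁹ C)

f = qB/(2πm) = (1×1.60×10^-19)(0.0158) / [2π(5.01×10^-27)] = 8.03×10^4 Hz.

f ≈ 0.0803 MHz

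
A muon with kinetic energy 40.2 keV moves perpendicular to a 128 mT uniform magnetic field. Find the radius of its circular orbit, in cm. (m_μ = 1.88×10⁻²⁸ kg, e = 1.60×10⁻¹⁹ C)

r ≈ 7.59 cm

Convert the energy: K = 40.2 keV = 6.43×10^-15 J.
v = √(2K/m) = √(2·6.43×10^-15/1.88×10^-28) = 8.27×10^6 m/s.
r = mv/(qB) = (1.88×10^-28)(8.27×10^6) / [(1×1.60×10^-19)(0.128)] = 0.0759 m.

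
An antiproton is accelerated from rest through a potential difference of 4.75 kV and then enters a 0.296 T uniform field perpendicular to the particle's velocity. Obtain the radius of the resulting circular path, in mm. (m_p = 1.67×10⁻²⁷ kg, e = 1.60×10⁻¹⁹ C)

r ≈ 33.6 mm

The kinetic energy gained is K = qV = (1×1.60×10^-19)(4750) = 7.60×10^-16 J.
v = √(2K/m) = 9.54×10^5 m/s.
r = mv/(qB) = (1.67×10^-27)(9.54×10^5) / [(1×1.60×10^-19)(0.296)] = 0.0336 m.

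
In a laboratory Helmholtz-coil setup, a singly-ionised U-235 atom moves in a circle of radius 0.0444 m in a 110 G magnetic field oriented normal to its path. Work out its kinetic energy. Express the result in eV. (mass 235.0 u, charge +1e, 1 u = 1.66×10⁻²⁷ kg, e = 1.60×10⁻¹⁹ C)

v = qBr/m = (1×1.60×10^-19)(0.0110)(0.0444) / (3.90×10^-25) = 200 m/s.
K = ½mv² = 0.5·(3.90×10^-25)·(200)² = 7.83×10^-21 J = 0.0489 eV.

K ≈ 0.0489 eV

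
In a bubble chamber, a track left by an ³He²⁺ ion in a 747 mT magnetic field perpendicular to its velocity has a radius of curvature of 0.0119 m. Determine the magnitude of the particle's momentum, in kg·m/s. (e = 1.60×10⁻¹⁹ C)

p ≈ 2.84×10^-21 kg·m/s

Since qvB = mv²/r, the momentum p = mv = qBr.
p = (2×1.60×10^-19)(0.747)(0.0119) = 2.84×10^-21 kg·m/s.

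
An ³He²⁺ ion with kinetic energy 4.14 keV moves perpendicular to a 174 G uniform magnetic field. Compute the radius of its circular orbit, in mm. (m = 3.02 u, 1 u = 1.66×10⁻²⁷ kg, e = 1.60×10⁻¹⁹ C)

r ≈ 463 mm

Convert the energy: K = 4.14 keV = 6.62×10^-16 J.
v = √(2K/m) = √(2·6.62×10^-16/5.01×10^-27) = 5.14×10^5 m/s.
r = mv/(qB) = (5.01×10^-27)(5.14×10^5) / [(2×1.60×10^-19)(0.0174)] = 0.463 m.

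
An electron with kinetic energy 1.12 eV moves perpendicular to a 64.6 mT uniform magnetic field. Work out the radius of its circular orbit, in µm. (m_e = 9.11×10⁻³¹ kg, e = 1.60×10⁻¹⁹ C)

Convert the energy: K = 1.12 eV = 1.79×10^-19 J.
v = √(2K/m) = √(2·1.79×10^-19/9.11×10^-31) = 6.27×10^5 m/s.
r = mv/(qB) = (9.11×10^-31)(6.27×10^5) / [(1×1.60×10^-19)(0.0646)] = 5.53×10^-5 m.

r ≈ 55.3 µm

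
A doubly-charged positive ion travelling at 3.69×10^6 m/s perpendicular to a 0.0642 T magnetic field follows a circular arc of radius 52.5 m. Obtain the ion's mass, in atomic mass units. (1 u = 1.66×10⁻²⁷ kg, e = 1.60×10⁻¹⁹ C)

qvB = mv²/r ⇒ m = qBr/v.
m = (2×1.60×10^-19)(0.0642)(52.5) / (3.69×10^6) = 2.92×10^-25 kg = 176 u.

m ≈ 176 u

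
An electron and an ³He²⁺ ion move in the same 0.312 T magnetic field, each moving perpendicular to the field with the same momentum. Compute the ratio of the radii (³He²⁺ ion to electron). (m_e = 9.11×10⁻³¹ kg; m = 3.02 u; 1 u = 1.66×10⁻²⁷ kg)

ratio ≈ 0.500

r = p/(qB) ⇒ at equal p, r ∝ 1/q.
r_{³He²⁺ ion}/r_{electron} = 0.500.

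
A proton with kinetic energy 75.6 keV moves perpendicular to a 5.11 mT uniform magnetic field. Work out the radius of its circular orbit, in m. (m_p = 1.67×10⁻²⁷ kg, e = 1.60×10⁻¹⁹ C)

Convert the energy: K = 75.6 keV = 1.21×10^-14 J.
v = √(2K/m) = √(2·1.21×10^-14/1.67×10^-27) = 3.81×10^6 m/s.
r = mv/(qB) = (1.67×10^-27)(3.81×10^6) / [(1×1.60×10^-19)(5.11×10^-3)] = 7.77 m.

r ≈ 7.77 m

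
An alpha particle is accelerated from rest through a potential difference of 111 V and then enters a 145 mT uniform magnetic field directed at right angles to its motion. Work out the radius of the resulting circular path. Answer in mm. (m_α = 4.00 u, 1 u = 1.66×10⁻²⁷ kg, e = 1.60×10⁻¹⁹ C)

r ≈ 14.8 mm

The kinetic energy gained is K = qV = (2×1.60×10^-19)(111) = 3.55×10^-17 J.
v = √(2K/m) = 1.03×10^5 m/s.
r = mv/(qB) = (6.64×10^-27)(1.03×10^5) / [(2×1.60×10^-19)(0.145)] = 0.0148 m.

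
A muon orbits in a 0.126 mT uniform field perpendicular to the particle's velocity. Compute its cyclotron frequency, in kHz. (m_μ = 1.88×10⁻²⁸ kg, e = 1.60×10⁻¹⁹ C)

f ≈ 17.1 kHz

f = qB/(2πm) = (1×1.60×10^-19)(1.26×10^-4) / [2π(1.88×10^-28)] = 1.71×10^4 Hz.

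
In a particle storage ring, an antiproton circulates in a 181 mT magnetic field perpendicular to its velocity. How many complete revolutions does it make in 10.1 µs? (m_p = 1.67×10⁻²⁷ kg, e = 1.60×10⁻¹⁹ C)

T = 2πm/(qB) = 2π(1.67×10^-27) / [(1×1.60×10^-19)(0.181)] = 3.6232×10^-7 s.
N = t/T = 1.01×10^-5 / 3.6232×10^-7 ≈ 27.88, so 27 complete revolutions.

N = 27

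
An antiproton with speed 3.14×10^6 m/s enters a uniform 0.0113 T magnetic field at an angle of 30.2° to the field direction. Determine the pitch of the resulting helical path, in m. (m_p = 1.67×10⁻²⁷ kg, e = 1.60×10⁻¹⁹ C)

The velocity component along B is v∥ = v cos30.2° = 2.71×10^6 m/s.
The cyclotron period T = 2πm/(qB) = 5.80×10^-6 s is set by m, q, B alone.
Pitch = v∥·T = (2.71×10^6)(5.80×10^-6) = 15.7 m.

pitch ≈ 15.7 m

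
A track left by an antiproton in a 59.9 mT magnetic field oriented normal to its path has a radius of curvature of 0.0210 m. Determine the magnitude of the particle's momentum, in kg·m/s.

Since qvB = mv²/r, the momentum p = mv = qBr.
p = (1×1.60×10^-19)(0.0599)(0.0210) = 2.01×10^-22 kg·m/s.

p ≈ 2.01×10^-22 kg·m/s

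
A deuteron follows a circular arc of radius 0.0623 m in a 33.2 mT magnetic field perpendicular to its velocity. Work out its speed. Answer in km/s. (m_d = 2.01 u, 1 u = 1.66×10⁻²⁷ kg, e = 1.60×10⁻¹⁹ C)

From qvB = mv²/r, v = qBr/m.
v = (1×1.60×10^-19)(0.0332)(0.0623) / (3.34×10^-27) = 9.92×10^4 m/s.

v ≈ 99.2 km/s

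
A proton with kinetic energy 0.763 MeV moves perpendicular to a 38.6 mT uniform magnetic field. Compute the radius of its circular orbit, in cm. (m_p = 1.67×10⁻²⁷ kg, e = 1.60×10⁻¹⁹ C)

Convert the energy: K = 0.763 MeV = 1.22×10^-13 J.
v = √(2K/m) = √(2·1.22×10^-13/1.67×10^-27) = 1.21×10^7 m/s.
r = mv/(qB) = (1.67×10^-27)(1.21×10^7) / [(1×1.60×10^-19)(0.0386)] = 3.27 m.

r ≈ 327 cm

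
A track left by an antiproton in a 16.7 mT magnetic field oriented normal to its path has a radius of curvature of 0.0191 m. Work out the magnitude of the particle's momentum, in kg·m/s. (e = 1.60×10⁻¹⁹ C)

p ≈ 5.10×10^-23 kg·m/s

Since qvB = mv²/r, the momentum p = mv = qBr.
p = (1×1.60×10^-19)(0.0167)(0.0191) = 5.10×10^-23 kg·m/s.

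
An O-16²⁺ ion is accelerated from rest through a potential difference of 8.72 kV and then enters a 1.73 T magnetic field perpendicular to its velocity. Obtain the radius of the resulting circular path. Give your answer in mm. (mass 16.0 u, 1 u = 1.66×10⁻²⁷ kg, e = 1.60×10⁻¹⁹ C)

The kinetic energy gained is K = qV = (2×1.60×10^-19)(8720) = 2.79×10^-15 J.
v = √(2K/m) = 4.58×10^5 m/s.
r = mv/(qB) = (2.66×10^-26)(4.58×10^5) / [(2×1.60×10^-19)(1.73)] = 0.0220 m.

r ≈ 22.0 mm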